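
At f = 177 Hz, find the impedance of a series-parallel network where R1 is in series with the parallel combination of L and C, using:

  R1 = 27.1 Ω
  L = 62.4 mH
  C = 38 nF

Step 1 — Angular frequency: ω = 2π·f = 2π·177 = 1112 rad/s.
Step 2 — Component impedances:
  R1: Z = R = 27.1 Ω
  L: Z = jωL = j·1112·0.0624 = 0 + j69.4 Ω
  C: Z = 1/(jωC) = -j/(ω·C) = 0 - j2.366e+04 Ω
Step 3 — Parallel branch: L || C = 1/(1/L + 1/C) = 0 + j69.6 Ω.
Step 4 — Series with R1: Z_total = R1 + (L || C) = 27.1 + j69.6 Ω = 74.69∠68.7° Ω.

Z = 27.1 + j69.6 Ω = 74.69∠68.7° Ω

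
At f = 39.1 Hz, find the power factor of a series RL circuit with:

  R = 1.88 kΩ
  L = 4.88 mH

Step 1 — Angular frequency: ω = 2π·f = 2π·39.1 = 245.7 rad/s.
Step 2 — Component impedances:
  R: Z = R = 1880 Ω
  L: Z = jωL = j·245.7·0.00488 = 0 + j1.199 Ω
Step 3 — Series combination: Z_total = R + L = 1880 + j1.199 Ω = 1880∠0.0° Ω.
Step 4 — Power factor: PF = cos(φ) = Re(Z)/|Z| = 1880/1880 = 1.
Step 5 — Type: Im(Z) = 1.199 ⇒ lagging (phase φ = 0.0°).

PF = 1 (lagging, φ = 0.0°)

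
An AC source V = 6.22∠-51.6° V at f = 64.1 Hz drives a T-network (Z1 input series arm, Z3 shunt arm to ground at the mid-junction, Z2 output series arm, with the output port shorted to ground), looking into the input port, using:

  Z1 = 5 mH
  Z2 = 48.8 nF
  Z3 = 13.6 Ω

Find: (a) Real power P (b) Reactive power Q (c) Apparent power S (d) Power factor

Step 1 — Angular frequency: ω = 2π·f = 2π·64.1 = 402.8 rad/s.
Step 2 — Component impedances:
  Z1: Z = jωL = j·402.8·0.005 = 0 + j2.014 Ω
  Z2: Z = 1/(jωC) = -j/(ω·C) = 0 - j5.088e+04 Ω
  Z3: Z = R = 13.6 Ω
Step 3 — With the output port shorted to ground, the output series arm Z2 runs from the junction to ground; the shunt arm Z3 also runs from the junction to ground. They appear in parallel: Z3 || Z2 = 13.6 - j0.003635 Ω.
Step 4 — Series with input arm Z1: Z_in = Z1 + (Z3 || Z2) = 13.6 + j2.01 Ω = 13.75∠8.4° Ω.
Step 5 — Source phasor: V = 6.22∠-51.6° V = 3.864 - j4.875 V.
Step 6 — Current: I = V / Z = 0.2262 - j0.3919 A = 0.4524∠-60.0° A.
Step 7 — Complex power: S = V·I* = 2.784 + j0.4115 VA.
Step 8 — Real power: P = Re(S) = 2.784 W.
Step 9 — Reactive power: Q = Im(S) = 0.4115 VAR.
Step 10 — Apparent power: |S| = 2.814 VA.
Step 11 — Power factor: PF = P/|S| = 0.9893 (lagging).

(a) P = 2.784 W  (b) Q = 0.4115 VAR  (c) S = 2.814 VA  (d) PF = 0.9893 (lagging)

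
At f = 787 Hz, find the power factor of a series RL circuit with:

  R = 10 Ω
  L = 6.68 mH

Step 1 — Angular frequency: ω = 2π·f = 2π·787 = 4945 rad/s.
Step 2 — Component impedances:
  R: Z = R = 10 Ω
  L: Z = jωL = j·4945·0.00668 = 0 + j33.03 Ω
Step 3 — Series combination: Z_total = R + L = 10 + j33.03 Ω = 34.51∠73.2° Ω.
Step 4 — Power factor: PF = cos(φ) = Re(Z)/|Z| = 10/34.51 = 0.2898.
Step 5 — Type: Im(Z) = 33.03 ⇒ lagging (phase φ = 73.2°).

PF = 0.2898 (lagging, φ = 73.2°)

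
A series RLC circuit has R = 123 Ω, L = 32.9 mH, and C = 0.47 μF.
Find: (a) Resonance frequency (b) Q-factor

Step 1 — Resonance condition Im(Z)=0 gives ω₀ = 1/√(LC).
Step 2 — ω₀ = 1/√(0.0329·4.7e-07) = 8042 rad/s.
Step 3 — f₀ = ω₀/(2π) = 1280 Hz.
Step 4 — Series Q: Q = ω₀L/R = 8042·0.0329/123 = 2.151.

(a) f₀ = 1280 Hz  (b) Q = 2.151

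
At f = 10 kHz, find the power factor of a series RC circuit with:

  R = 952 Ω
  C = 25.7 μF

Step 1 — Angular frequency: ω = 2π·f = 2π·1e+04 = 6.283e+04 rad/s.
Step 2 — Component impedances:
  R: Z = R = 952 Ω
  C: Z = 1/(jωC) = -j/(ω·C) = 0 - j0.6193 Ω
Step 3 — Series combination: Z_total = R + C = 952 - j0.6193 Ω = 952∠-0.0° Ω.
Step 4 — Power factor: PF = cos(φ) = Re(Z)/|Z| = 952/952 = 1.
Step 5 — Type: Im(Z) = -0.6193 ⇒ leading (phase φ = -0.0°).

PF = 1 (leading, φ = -0.0°)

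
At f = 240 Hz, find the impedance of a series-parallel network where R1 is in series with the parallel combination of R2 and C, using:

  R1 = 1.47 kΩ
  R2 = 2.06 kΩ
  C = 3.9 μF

Step 1 — Angular frequency: ω = 2π·f = 2π·240 = 1508 rad/s.
Step 2 — Component impedances:
  R1: Z = R = 1470 Ω
  R2: Z = R = 2060 Ω
  C: Z = 1/(jωC) = -j/(ω·C) = 0 - j170 Ω
Step 3 — Parallel branch: R2 || C = 1/(1/R2 + 1/C) = 13.94 - j168.9 Ω.
Step 4 — Series with R1: Z_total = R1 + (R2 || C) = 1484 - j168.9 Ω = 1494∠-6.5° Ω.

Z = 1484 - j168.9 Ω = 1494∠-6.5° Ω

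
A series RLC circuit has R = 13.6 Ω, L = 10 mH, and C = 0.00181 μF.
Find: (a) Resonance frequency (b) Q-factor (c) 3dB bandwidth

Step 1 — Resonance condition Im(Z)=0 gives ω₀ = 1/√(LC).
Step 2 — ω₀ = 1/√(0.01·1.81e-09) = 2.351e+05 rad/s.
Step 3 — f₀ = ω₀/(2π) = 3.741e+04 Hz.
Step 4 — Series Q: Q = ω₀L/R = 2.351e+05·0.01/13.6 = 172.8.
Step 5 — 3dB bandwidth: Δω = ω₀/Q = 1360 rad/s; BW = Δω/(2π) = 216.5 Hz.

(a) f₀ = 3.741e+04 Hz  (b) Q = 172.8  (c) BW = 216.5 Hz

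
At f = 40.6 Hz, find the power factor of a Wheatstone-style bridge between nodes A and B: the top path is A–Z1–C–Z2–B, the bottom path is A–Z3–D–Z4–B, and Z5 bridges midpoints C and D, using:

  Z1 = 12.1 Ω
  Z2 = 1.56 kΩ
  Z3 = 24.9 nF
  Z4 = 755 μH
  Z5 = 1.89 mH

Step 1 — Angular frequency: ω = 2π·f = 2π·40.6 = 255.1 rad/s.
Step 2 — Component impedances:
  Z1: Z = R = 12.1 Ω
  Z2: Z = R = 1560 Ω
  Z3: Z = 1/(jωC) = -j/(ω·C) = 0 - j1.574e+05 Ω
  Z4: Z = jωL = j·255.1·0.000755 = 0 + j0.1926 Ω
  Z5: Z = jωL = j·255.1·0.00189 = 0 + j0.4821 Ω
Step 3 — Bridge requires nodal analysis (the Z5 bridge couples midpoints C and D, so the two paths cannot be reduced to a simple series/parallel combination). Setting node B to ground and injecting 1 A at node A, the 3-node admittance system at A, C, D solves to V_A = Z_AB = 12.1 + j0.6738 Ω = 12.12∠3.2° Ω.
Step 4 — Power factor: PF = cos(φ) = Re(Z)/|Z| = 12.1004/12.1191 = 0.9985.
Step 5 — Type: Im(Z) = 0.6738 ⇒ lagging (phase φ = 3.2°).

PF = 0.9985 (lagging, φ = 3.2°)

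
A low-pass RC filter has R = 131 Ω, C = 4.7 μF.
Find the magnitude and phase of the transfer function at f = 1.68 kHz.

Step 1 — Angular frequency: ω = 2π·1680 = 1.056e+04 rad/s.
Step 2 — Transfer function: H(jω) = 1/(1 + jωRC).
Step 3 — Denominator: 1 + jωRC = 1 + j·1.056e+04·131·4.7e-06 = 1 + j6.499.
Step 4 — H = 0.02313 - j0.1503.
Step 5 — Magnitude: |H| = 0.1521 (-16.4 dB); phase: φ = -81.3°.

|H| = 0.1521 (-16.4 dB), φ = -81.3°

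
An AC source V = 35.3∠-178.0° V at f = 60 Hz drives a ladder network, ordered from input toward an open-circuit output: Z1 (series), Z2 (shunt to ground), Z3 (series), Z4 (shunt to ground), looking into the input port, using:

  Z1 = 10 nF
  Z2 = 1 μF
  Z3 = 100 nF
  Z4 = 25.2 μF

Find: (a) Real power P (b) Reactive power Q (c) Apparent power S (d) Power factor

Step 1 — Angular frequency: ω = 2π·f = 2π·60 = 377 rad/s.
Step 2 — Component impedances:
  Z1: Z = 1/(jωC) = -j/(ω·C) = 0 - j2.653e+05 Ω
  Z2: Z = 1/(jωC) = -j/(ω·C) = 0 - j2653 Ω
  Z3: Z = 1/(jωC) = -j/(ω·C) = 0 - j2.653e+04 Ω
  Z4: Z = 1/(jωC) = -j/(ω·C) = 0 - j105.3 Ω
Step 3 — Ladder network (open output): work backward from the far end, alternating series and parallel combinations. Z_in = 0 - j2.677e+05 Ω = 2.677e+05∠-90.0° Ω.
Step 4 — Source phasor: V = 35.3∠-178.0° V = -35.28 - j1.232 V.
Step 5 — Current: I = V / Z = 4.602e-06 - j0.0001318 A = 0.0001319∠-88.0° A.
Step 6 — Complex power: S = V·I* = 0 - j0.004655 VA.
Step 7 — Real power: P = Re(S) = 0 W.
Step 8 — Reactive power: Q = Im(S) = -0.004655 VAR.
Step 9 — Apparent power: |S| = 0.004655 VA.
Step 10 — Power factor: PF = P/|S| = 0 (leading).

(a) P = 0 W  (b) Q = -0.004655 VAR  (c) S = 0.004655 VA  (d) PF = 0 (leading)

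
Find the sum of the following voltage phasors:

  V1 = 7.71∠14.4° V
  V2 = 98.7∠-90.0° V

Step 1 — Convert each phasor to rectangular form:
  V1 = 7.71·(cos(14.4°) + j·sin(14.4°)) = 7.468 + j1.917 V
  V2 = 98.7·(cos(-90.0°) + j·sin(-90.0°)) = 0 - j98.7 V
Step 2 — Sum components: V_total = 7.468 - j96.78 V.
Step 3 — Convert to polar: |V_total| = 97.07 V, ∠V_total = -85.6°.

V_total = 97.07∠-85.6° V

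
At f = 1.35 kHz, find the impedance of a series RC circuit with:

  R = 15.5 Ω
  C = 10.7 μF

Step 1 — Angular frequency: ω = 2π·f = 2π·1350 = 8482 rad/s.
Step 2 — Component impedances:
  R: Z = R = 15.5 Ω
  C: Z = 1/(jωC) = -j/(ω·C) = 0 - j11.02 Ω
Step 3 — Series combination: Z_total = R + C = 15.5 - j11.02 Ω = 19.02∠-35.4° Ω.

Z = 15.5 - j11.02 Ω = 19.02∠-35.4° Ω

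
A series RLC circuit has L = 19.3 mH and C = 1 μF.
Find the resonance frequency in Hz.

Step 1 — Resonance condition Im(Z)=0 gives ω₀ = 1/√(LC).
Step 2 — ω₀ = 1/√(0.0193·1e-06) = 7198 rad/s.
Step 3 — f₀ = ω₀/(2π) = 1146 Hz.

f₀ = 1146 Hz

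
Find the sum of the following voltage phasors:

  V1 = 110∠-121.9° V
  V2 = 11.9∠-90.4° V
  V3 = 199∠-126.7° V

Step 1 — Convert each phasor to rectangular form:
  V1 = 110·(cos(-121.9°) + j·sin(-121.9°)) = -58.13 - j93.39 V
  V2 = 11.9·(cos(-90.4°) + j·sin(-90.4°)) = -0.08308 - j11.9 V
  V3 = 199·(cos(-126.7°) + j·sin(-126.7°)) = -118.9 - j159.6 V
Step 2 — Sum components: V_total = -177.1 - j264.8 V.
Step 3 — Convert to polar: |V_total| = 318.6 V, ∠V_total = -123.8°.

V_total = 318.6∠-123.8° V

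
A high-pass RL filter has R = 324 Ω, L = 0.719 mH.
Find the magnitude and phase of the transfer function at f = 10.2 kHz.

Step 1 — Angular frequency: ω = 2π·1.02e+04 = 6.409e+04 rad/s.
Step 2 — Transfer function: H(jω) = jωL/(R + jωL).
Step 3 — Numerator jωL = j·46.08; denominator R + jωL = 324 + j46.08.
Step 4 — H = 0.01983 + j0.1394.
Step 5 — Magnitude: |H| = 0.1408 (-17.0 dB); phase: φ = 81.9°.

|H| = 0.1408 (-17.0 dB), φ = 81.9°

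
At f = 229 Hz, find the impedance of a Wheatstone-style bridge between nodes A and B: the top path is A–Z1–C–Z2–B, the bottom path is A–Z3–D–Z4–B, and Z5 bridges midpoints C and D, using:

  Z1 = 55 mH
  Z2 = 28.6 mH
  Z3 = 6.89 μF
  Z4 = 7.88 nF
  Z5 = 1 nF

Step 1 — Angular frequency: ω = 2π·f = 2π·229 = 1439 rad/s.
Step 2 — Component impedances:
  Z1: Z = jωL = j·1439·0.055 = 0 + j79.14 Ω
  Z2: Z = jωL = j·1439·0.0286 = 0 + j41.15 Ω
  Z3: Z = 1/(jωC) = -j/(ω·C) = 0 - j100.9 Ω
  Z4: Z = 1/(jωC) = -j/(ω·C) = 0 - j8.82e+04 Ω
  Z5: Z = 1/(jωC) = -j/(ω·C) = 0 - j6.95e+05 Ω
Step 3 — Bridge requires nodal analysis (the Z5 bridge couples midpoints C and D, so the two paths cannot be reduced to a simple series/parallel combination). Setting node B to ground and injecting 1 A at node A, the 3-node admittance system at A, C, D solves to V_A = Z_AB = 0 + j120.5 Ω = 120.5∠90.0° Ω.

Z = 0 + j120.5 Ω = 120.5∠90.0° Ω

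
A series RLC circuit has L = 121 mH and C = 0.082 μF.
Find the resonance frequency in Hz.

Step 1 — Resonance condition Im(Z)=0 gives ω₀ = 1/√(LC).
Step 2 — ω₀ = 1/√(0.121·8.2e-08) = 1.004e+04 rad/s.
Step 3 — f₀ = ω₀/(2π) = 1598 Hz.

f₀ = 1598 Hz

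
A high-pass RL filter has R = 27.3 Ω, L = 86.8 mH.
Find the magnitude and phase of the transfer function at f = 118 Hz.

Step 1 — Angular frequency: ω = 2π·118 = 741.4 rad/s.
Step 2 — Transfer function: H(jω) = jωL/(R + jωL).
Step 3 — Numerator jωL = j·64.35; denominator R + jωL = 27.3 + j64.35.
Step 4 — H = 0.8475 + j0.3595.
Step 5 — Magnitude: |H| = 0.9206 (-0.7 dB); phase: φ = 23.0°.

|H| = 0.9206 (-0.7 dB), φ = 23.0°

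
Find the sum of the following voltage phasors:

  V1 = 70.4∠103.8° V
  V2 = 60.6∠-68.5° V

Step 1 — Convert each phasor to rectangular form:
  V1 = 70.4·(cos(103.8°) + j·sin(103.8°)) = -16.79 + j68.37 V
  V2 = 60.6·(cos(-68.5°) + j·sin(-68.5°)) = 22.21 - j56.38 V
Step 2 — Sum components: V_total = 5.417 + j11.98 V.
Step 3 — Convert to polar: |V_total| = 13.15 V, ∠V_total = 65.7°.

V_total = 13.15∠65.7° V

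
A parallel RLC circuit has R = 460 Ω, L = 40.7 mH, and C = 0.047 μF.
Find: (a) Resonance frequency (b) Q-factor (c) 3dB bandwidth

Step 1 — Resonance: ω₀ = 1/√(LC) = 1/√(0.0407·4.7e-08) = 2.286e+04 rad/s.
Step 2 — f₀ = ω₀/(2π) = 3639 Hz.
Step 3 — Parallel Q: Q = R/(ω₀L) = 460/(2.286e+04·0.0407) = 0.4943.
Step 4 — Bandwidth: Δω = ω₀/Q = 4.625e+04 rad/s; BW = Δω/(2π) = 7361 Hz.

(a) f₀ = 3639 Hz  (b) Q = 0.4943  (c) BW = 7361 Hz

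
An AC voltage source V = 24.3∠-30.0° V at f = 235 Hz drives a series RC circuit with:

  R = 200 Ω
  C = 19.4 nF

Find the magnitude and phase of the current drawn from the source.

Step 1 — Angular frequency: ω = 2π·f = 2π·235 = 1477 rad/s.
Step 2 — Component impedances:
  R: Z = R = 200 Ω
  C: Z = 1/(jωC) = -j/(ω·C) = 0 - j3.491e+04 Ω
Step 3 — Series combination: Z_total = R + C = 200 - j3.491e+04 Ω = 3.491e+04∠-89.7° Ω.
Step 4 — Source phasor: V = 24.3∠-30.0° V = 21.04 - j12.15 V.
Step 5 — Ohm's law: I = V / Z_total = (21.04 - j12.15) / (200 - j3.491e+04) = 0.0003515 + j0.0006008 A.
Step 6 — Convert to polar: |I| = 0.0006961 A, ∠I = 59.7°.

I = 0.0006961∠59.7° A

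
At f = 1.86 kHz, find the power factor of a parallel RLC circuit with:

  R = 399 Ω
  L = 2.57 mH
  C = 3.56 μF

Step 1 — Angular frequency: ω = 2π·f = 2π·1860 = 1.169e+04 rad/s.
Step 2 — Component impedances:
  R: Z = R = 399 Ω
  L: Z = jωL = j·1.169e+04·0.00257 = 0 + j30.03 Ω
  C: Z = 1/(jωC) = -j/(ω·C) = 0 - j24.04 Ω
Step 3 — Parallel combination: 1/Z_total = 1/R + 1/L + 1/C; Z_total = 33.27 - j110.3 Ω = 115.2∠-73.2° Ω.
Step 4 — Power factor: PF = cos(φ) = Re(Z)/|Z| = 33.266/115.21 = 0.2887.
Step 5 — Type: Im(Z) = -110.3 ⇒ leading (phase φ = -73.2°).

PF = 0.2887 (leading, φ = -73.2°)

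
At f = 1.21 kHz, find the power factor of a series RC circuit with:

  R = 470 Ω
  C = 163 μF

Step 1 — Angular frequency: ω = 2π·f = 2π·1210 = 7603 rad/s.
Step 2 — Component impedances:
  R: Z = R = 470 Ω
  C: Z = 1/(jωC) = -j/(ω·C) = 0 - j0.807 Ω
Step 3 — Series combination: Z_total = R + C = 470 - j0.807 Ω = 470∠-0.1° Ω.
Step 4 — Power factor: PF = cos(φ) = Re(Z)/|Z| = 470/470 = 1.
Step 5 — Type: Im(Z) = -0.807 ⇒ leading (phase φ = -0.1°).

PF = 1 (leading, φ = -0.1°)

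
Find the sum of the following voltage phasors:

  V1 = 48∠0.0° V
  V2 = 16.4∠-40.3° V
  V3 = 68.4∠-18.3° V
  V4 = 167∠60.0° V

Step 1 — Convert each phasor to rectangular form:
  V1 = 48·(cos(0.0°) + j·sin(0.0°)) = 48 V
  V2 = 16.4·(cos(-40.3°) + j·sin(-40.3°)) = 12.51 - j10.61 V
  V3 = 68.4·(cos(-18.3°) + j·sin(-18.3°)) = 64.94 - j21.48 V
  V4 = 167·(cos(60.0°) + j·sin(60.0°)) = 83.5 + j144.6 V
Step 2 — Sum components: V_total = 208.9 + j112.5 V.
Step 3 — Convert to polar: |V_total| = 237.3 V, ∠V_total = 28.3°.

V_total = 237.3∠28.3° V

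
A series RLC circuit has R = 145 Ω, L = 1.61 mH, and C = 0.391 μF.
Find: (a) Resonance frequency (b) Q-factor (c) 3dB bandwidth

Step 1 — Resonance condition Im(Z)=0 gives ω₀ = 1/√(LC).
Step 2 — ω₀ = 1/√(0.00161·3.91e-07) = 3.986e+04 rad/s.
Step 3 — f₀ = ω₀/(2π) = 6343 Hz.
Step 4 — Series Q: Q = ω₀L/R = 3.986e+04·0.00161/145 = 0.4425.
Step 5 — 3dB bandwidth: Δω = ω₀/Q = 9.006e+04 rad/s; BW = Δω/(2π) = 1.433e+04 Hz.

(a) f₀ = 6343 Hz  (b) Q = 0.4425  (c) BW = 1.433e+04 Hz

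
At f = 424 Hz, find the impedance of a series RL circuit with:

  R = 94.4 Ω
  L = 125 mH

Step 1 — Angular frequency: ω = 2π·f = 2π·424 = 2664 rad/s.
Step 2 — Component impedances:
  R: Z = R = 94.4 Ω
  L: Z = jωL = j·2664·0.125 = 0 + j333 Ω
Step 3 — Series combination: Z_total = R + L = 94.4 + j333 Ω = 346.1∠74.2° Ω.

Z = 94.4 + j333 Ω = 346.1∠74.2° Ω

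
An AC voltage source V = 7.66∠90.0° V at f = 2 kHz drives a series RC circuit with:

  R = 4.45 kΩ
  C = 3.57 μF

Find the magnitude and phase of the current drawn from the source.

Step 1 — Angular frequency: ω = 2π·f = 2π·2000 = 1.257e+04 rad/s.
Step 2 — Component impedances:
  R: Z = R = 4450 Ω
  C: Z = 1/(jωC) = -j/(ω·C) = 0 - j22.29 Ω
Step 3 — Series combination: Z_total = R + C = 4450 - j22.29 Ω = 4450∠-0.3° Ω.
Step 4 — Source phasor: V = 7.66∠90.0° V = 0 + j7.66 V.
Step 5 — Ohm's law: I = V / Z_total = (0 + j7.66) / (4450 - j22.29) = -8.622e-06 + j0.001721 A.
Step 6 — Convert to polar: |I| = 0.001721 A, ∠I = 90.3°.

I = 0.001721∠90.3° A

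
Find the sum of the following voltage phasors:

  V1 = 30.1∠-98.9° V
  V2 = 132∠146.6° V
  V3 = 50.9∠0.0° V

Step 1 — Convert each phasor to rectangular form:
  V1 = 30.1·(cos(-98.9°) + j·sin(-98.9°)) = -4.657 - j29.74 V
  V2 = 132·(cos(146.6°) + j·sin(146.6°)) = -110.2 + j72.66 V
  V3 = 50.9·(cos(0.0°) + j·sin(0.0°)) = 50.9 V
Step 2 — Sum components: V_total = -63.96 + j42.93 V.
Step 3 — Convert to polar: |V_total| = 77.03 V, ∠V_total = 146.1°.

V_total = 77.03∠146.1° V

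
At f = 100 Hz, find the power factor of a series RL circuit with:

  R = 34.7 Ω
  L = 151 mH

Step 1 — Angular frequency: ω = 2π·f = 2π·100 = 628.3 rad/s.
Step 2 — Component impedances:
  R: Z = R = 34.7 Ω
  L: Z = jωL = j·628.3·0.151 = 0 + j94.88 Ω
Step 3 — Series combination: Z_total = R + L = 34.7 + j94.88 Ω = 101∠69.9° Ω.
Step 4 — Power factor: PF = cos(φ) = Re(Z)/|Z| = 34.7/101.02 = 0.3435.
Step 5 — Type: Im(Z) = 94.88 ⇒ lagging (phase φ = 69.9°).

PF = 0.3435 (lagging, φ = 69.9°)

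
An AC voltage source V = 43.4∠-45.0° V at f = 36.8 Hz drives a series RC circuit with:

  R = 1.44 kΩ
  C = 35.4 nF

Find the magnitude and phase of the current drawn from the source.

Step 1 — Angular frequency: ω = 2π·f = 2π·36.8 = 231.2 rad/s.
Step 2 — Component impedances:
  R: Z = R = 1440 Ω
  C: Z = 1/(jωC) = -j/(ω·C) = 0 - j1.222e+05 Ω
Step 3 — Series combination: Z_total = R + C = 1440 - j1.222e+05 Ω = 1.222e+05∠-89.3° Ω.
Step 4 — Source phasor: V = 43.4∠-45.0° V = 30.69 - j30.69 V.
Step 5 — Ohm's law: I = V / Z_total = (30.69 - j30.69) / (1440 - j1.222e+05) = 0.0002541 + j0.0002482 A.
Step 6 — Convert to polar: |I| = 0.0003552 A, ∠I = 44.3°.

I = 0.0003552∠44.3° A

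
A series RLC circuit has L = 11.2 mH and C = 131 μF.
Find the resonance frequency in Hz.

Step 1 — Resonance condition Im(Z)=0 gives ω₀ = 1/√(LC).
Step 2 — ω₀ = 1/√(0.0112·0.000131) = 825.6 rad/s.
Step 3 — f₀ = ω₀/(2π) = 131.4 Hz.

f₀ = 131.4 Hz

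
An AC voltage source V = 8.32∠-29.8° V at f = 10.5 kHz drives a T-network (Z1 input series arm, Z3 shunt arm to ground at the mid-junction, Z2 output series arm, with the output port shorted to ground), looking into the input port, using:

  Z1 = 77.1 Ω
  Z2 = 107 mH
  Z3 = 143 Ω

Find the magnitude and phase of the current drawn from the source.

Step 1 — Angular frequency: ω = 2π·f = 2π·1.05e+04 = 6.597e+04 rad/s.
Step 2 — Component impedances:
  Z1: Z = R = 77.1 Ω
  Z2: Z = jωL = j·6.597e+04·0.107 = 0 + j7059 Ω
  Z3: Z = R = 143 Ω
Step 3 — With the output port shorted to ground, the output series arm Z2 runs from the junction to ground; the shunt arm Z3 also runs from the junction to ground. They appear in parallel: Z3 || Z2 = 142.9 + j2.896 Ω.
Step 4 — Series with input arm Z1: Z_in = Z1 + (Z3 || Z2) = 220 + j2.896 Ω = 220.1∠0.8° Ω.
Step 5 — Source phasor: V = 8.32∠-29.8° V = 7.22 - j4.135 V.
Step 6 — Ohm's law: I = V / Z_total = (7.22 - j4.135) / (220 + j2.896) = 0.03256 - j0.01922 A.
Step 7 — Convert to polar: |I| = 0.03781 A, ∠I = -30.6°.

I = 0.03781∠-30.6° A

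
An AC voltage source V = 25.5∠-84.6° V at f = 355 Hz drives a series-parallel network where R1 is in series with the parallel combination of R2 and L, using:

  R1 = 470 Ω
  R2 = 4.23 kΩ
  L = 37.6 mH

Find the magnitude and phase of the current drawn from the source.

Step 1 — Angular frequency: ω = 2π·f = 2π·355 = 2231 rad/s.
Step 2 — Component impedances:
  R1: Z = R = 470 Ω
  R2: Z = R = 4230 Ω
  L: Z = jωL = j·2231·0.0376 = 0 + j83.87 Ω
Step 3 — Parallel branch: R2 || L = 1/(1/R2 + 1/L) = 1.662 + j83.84 Ω.
Step 4 — Series with R1: Z_total = R1 + (R2 || L) = 471.7 + j83.84 Ω = 479.1∠10.1° Ω.
Step 5 — Source phasor: V = 25.5∠-84.6° V = 2.4 - j25.39 V.
Step 6 — Ohm's law: I = V / Z_total = (2.4 - j25.39) / (471.7 + j83.84) = -0.004342 - j0.05305 A.
Step 7 — Convert to polar: |I| = 0.05323 A, ∠I = -94.7°.

I = 0.05323∠-94.7° A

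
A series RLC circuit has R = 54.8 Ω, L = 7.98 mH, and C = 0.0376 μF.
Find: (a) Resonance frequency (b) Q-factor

Step 1 — Resonance condition Im(Z)=0 gives ω₀ = 1/√(LC).
Step 2 — ω₀ = 1/√(0.00798·3.76e-08) = 5.773e+04 rad/s.
Step 3 — f₀ = ω₀/(2π) = 9188 Hz.
Step 4 — Series Q: Q = ω₀L/R = 5.773e+04·0.00798/54.8 = 8.407.

(a) f₀ = 9188 Hz  (b) Q = 8.407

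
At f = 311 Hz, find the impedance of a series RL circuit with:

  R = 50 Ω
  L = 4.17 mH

Step 1 — Angular frequency: ω = 2π·f = 2π·311 = 1954 rad/s.
Step 2 — Component impedances:
  R: Z = R = 50 Ω
  L: Z = jωL = j·1954·0.00417 = 0 + j8.148 Ω
Step 3 — Series combination: Z_total = R + L = 50 + j8.148 Ω = 50.66∠9.3° Ω.

Z = 50 + j8.148 Ω = 50.66∠9.3° Ω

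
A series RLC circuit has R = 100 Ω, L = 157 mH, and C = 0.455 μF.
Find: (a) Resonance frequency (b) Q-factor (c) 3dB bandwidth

Step 1 — Resonance: ω₀ = 1/√(LC) = 1/√(0.157·4.55e-07) = 3741 rad/s.
Step 2 — f₀ = ω₀/(2π) = 595.5 Hz.
Step 3 — Series Q: Q = ω₀L/R = 3741·0.157/100 = 5.874.
Step 4 — Bandwidth: Δω = ω₀/Q = 636.9 rad/s; BW = Δω/(2π) = 101.4 Hz.

(a) f₀ = 595.5 Hz  (b) Q = 5.874  (c) BW = 101.4 Hz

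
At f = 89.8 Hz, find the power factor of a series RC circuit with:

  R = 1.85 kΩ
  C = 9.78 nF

Step 1 — Angular frequency: ω = 2π·f = 2π·89.8 = 564.2 rad/s.
Step 2 — Component impedances:
  R: Z = R = 1850 Ω
  C: Z = 1/(jωC) = -j/(ω·C) = 0 - j1.812e+05 Ω
Step 3 — Series combination: Z_total = R + C = 1850 - j1.812e+05 Ω = 1.812e+05∠-89.4° Ω.
Step 4 — Power factor: PF = cos(φ) = Re(Z)/|Z| = 1850/1.812e+05 = 0.01021.
Step 5 — Type: Im(Z) = -1.812e+05 ⇒ leading (phase φ = -89.4°).

PF = 0.01021 (leading, φ = -89.4°)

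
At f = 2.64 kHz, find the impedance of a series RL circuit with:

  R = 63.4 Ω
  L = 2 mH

Step 1 — Angular frequency: ω = 2π·f = 2π·2640 = 1.659e+04 rad/s.
Step 2 — Component impedances:
  R: Z = R = 63.4 Ω
  L: Z = jωL = j·1.659e+04·0.002 = 0 + j33.18 Ω
Step 3 — Series combination: Z_total = R + L = 63.4 + j33.18 Ω = 71.56∠27.6° Ω.

Z = 63.4 + j33.18 Ω = 71.56∠27.6° Ω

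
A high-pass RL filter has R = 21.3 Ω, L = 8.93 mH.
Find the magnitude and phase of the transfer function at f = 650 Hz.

Step 1 — Angular frequency: ω = 2π·650 = 4084 rad/s.
Step 2 — Transfer function: H(jω) = jωL/(R + jωL).
Step 3 — Numerator jωL = j·36.47; denominator R + jωL = 21.3 + j36.47.
Step 4 — H = 0.7457 + j0.4355.
Step 5 — Magnitude: |H| = 0.8635 (-1.3 dB); phase: φ = 30.3°.

|H| = 0.8635 (-1.3 dB), φ = 30.3°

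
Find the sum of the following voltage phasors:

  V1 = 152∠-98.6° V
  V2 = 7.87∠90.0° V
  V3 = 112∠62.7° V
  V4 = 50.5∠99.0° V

Step 1 — Convert each phasor to rectangular form:
  V1 = 152·(cos(-98.6°) + j·sin(-98.6°)) = -22.73 - j150.3 V
  V2 = 7.87·(cos(90.0°) + j·sin(90.0°)) = 0 + j7.87 V
  V3 = 112·(cos(62.7°) + j·sin(62.7°)) = 51.37 + j99.53 V
  V4 = 50.5·(cos(99.0°) + j·sin(99.0°)) = -7.9 + j49.88 V
Step 2 — Sum components: V_total = 20.74 + j6.982 V.
Step 3 — Convert to polar: |V_total| = 21.88 V, ∠V_total = 18.6°.

V_total = 21.88∠18.6° V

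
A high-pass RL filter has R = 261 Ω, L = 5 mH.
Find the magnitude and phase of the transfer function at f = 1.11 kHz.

Step 1 — Angular frequency: ω = 2π·1110 = 6974 rad/s.
Step 2 — Transfer function: H(jω) = jωL/(R + jωL).
Step 3 — Numerator jωL = j·34.87; denominator R + jωL = 261 + j34.87.
Step 4 — H = 0.01754 + j0.1313.
Step 5 — Magnitude: |H| = 0.1324 (-17.6 dB); phase: φ = 82.4°.

|H| = 0.1324 (-17.6 dB), φ = 82.4°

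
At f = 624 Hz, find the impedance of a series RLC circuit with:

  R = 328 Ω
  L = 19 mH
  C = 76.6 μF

Step 1 — Angular frequency: ω = 2π·f = 2π·624 = 3921 rad/s.
Step 2 — Component impedances:
  R: Z = R = 328 Ω
  L: Z = jωL = j·3921·0.019 = 0 + j74.49 Ω
  C: Z = 1/(jωC) = -j/(ω·C) = 0 - j3.33 Ω
Step 3 — Series combination: Z_total = R + L + C = 328 + j71.16 Ω = 335.6∠12.2° Ω.

Z = 328 + j71.16 Ω = 335.6∠12.2° Ω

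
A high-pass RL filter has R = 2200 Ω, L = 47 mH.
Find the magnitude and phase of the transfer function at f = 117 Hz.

Step 1 — Angular frequency: ω = 2π·117 = 735.1 rad/s.
Step 2 — Transfer function: H(jω) = jωL/(R + jωL).
Step 3 — Numerator jωL = j·34.55; denominator R + jωL = 2200 + j34.55.
Step 4 — H = 0.0002466 + j0.0157.
Step 5 — Magnitude: |H| = 0.0157 (-36.1 dB); phase: φ = 89.1°.

|H| = 0.0157 (-36.1 dB), φ = 89.1°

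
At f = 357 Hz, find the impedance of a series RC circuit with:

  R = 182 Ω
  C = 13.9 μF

Step 1 — Angular frequency: ω = 2π·f = 2π·357 = 2243 rad/s.
Step 2 — Component impedances:
  R: Z = R = 182 Ω
  C: Z = 1/(jωC) = -j/(ω·C) = 0 - j32.07 Ω
Step 3 — Series combination: Z_total = R + C = 182 - j32.07 Ω = 184.8∠-10.0° Ω.

Z = 182 - j32.07 Ω = 184.8∠-10.0° Ω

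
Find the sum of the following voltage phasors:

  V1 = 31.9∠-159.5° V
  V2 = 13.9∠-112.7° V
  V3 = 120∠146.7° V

Step 1 — Convert each phasor to rectangular form:
  V1 = 31.9·(cos(-159.5°) + j·sin(-159.5°)) = -29.88 - j11.17 V
  V2 = 13.9·(cos(-112.7°) + j·sin(-112.7°)) = -5.364 - j12.82 V
  V3 = 120·(cos(146.7°) + j·sin(146.7°)) = -100.3 + j65.88 V
Step 2 — Sum components: V_total = -135.5 + j41.89 V.
Step 3 — Convert to polar: |V_total| = 141.9 V, ∠V_total = 162.8°.

V_total = 141.9∠162.8° V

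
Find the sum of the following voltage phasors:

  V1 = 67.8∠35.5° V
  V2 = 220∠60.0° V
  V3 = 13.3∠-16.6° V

Step 1 — Convert each phasor to rectangular form:
  V1 = 67.8·(cos(35.5°) + j·sin(35.5°)) = 55.2 + j39.37 V
  V2 = 220·(cos(60.0°) + j·sin(60.0°)) = 110 + j190.5 V
  V3 = 13.3·(cos(-16.6°) + j·sin(-16.6°)) = 12.75 - j3.8 V
Step 2 — Sum components: V_total = 177.9 + j226.1 V.
Step 3 — Convert to polar: |V_total| = 287.7 V, ∠V_total = 51.8°.

V_total = 287.7∠51.8° V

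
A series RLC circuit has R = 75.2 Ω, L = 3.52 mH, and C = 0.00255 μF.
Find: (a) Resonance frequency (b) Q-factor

Step 1 — Resonance condition Im(Z)=0 gives ω₀ = 1/√(LC).
Step 2 — ω₀ = 1/√(0.00352·2.55e-09) = 3.338e+05 rad/s.
Step 3 — f₀ = ω₀/(2π) = 5.312e+04 Hz.
Step 4 — Series Q: Q = ω₀L/R = 3.338e+05·0.00352/75.2 = 15.62.

(a) f₀ = 5.312e+04 Hz  (b) Q = 15.62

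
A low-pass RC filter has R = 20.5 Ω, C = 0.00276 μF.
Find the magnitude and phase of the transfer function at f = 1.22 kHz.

Step 1 — Angular frequency: ω = 2π·1220 = 7665 rad/s.
Step 2 — Transfer function: H(jω) = 1/(1 + jωRC).
Step 3 — Denominator: 1 + jωRC = 1 + j·7665·20.5·2.76e-09 = 1 + j0.0004337.
Step 4 — H = 1 - j0.0004337.
Step 5 — Magnitude: |H| = 1 (-0.0 dB); phase: φ = -0.0°.

|H| = 1 (-0.0 dB), φ = -0.0°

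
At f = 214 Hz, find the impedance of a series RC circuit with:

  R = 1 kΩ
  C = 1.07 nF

Step 1 — Angular frequency: ω = 2π·f = 2π·214 = 1345 rad/s.
Step 2 — Component impedances:
  R: Z = R = 1000 Ω
  C: Z = 1/(jωC) = -j/(ω·C) = 0 - j6.951e+05 Ω
Step 3 — Series combination: Z_total = R + C = 1000 - j6.951e+05 Ω = 6.951e+05∠-89.9° Ω.

Z = 1000 - j6.951e+05 Ω = 6.951e+05∠-89.9° Ω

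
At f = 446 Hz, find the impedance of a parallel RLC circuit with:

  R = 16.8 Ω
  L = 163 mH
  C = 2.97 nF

Step 1 — Angular frequency: ω = 2π·f = 2π·446 = 2802 rad/s.
Step 2 — Component impedances:
  R: Z = R = 16.8 Ω
  L: Z = jωL = j·2802·0.163 = 0 + j456.8 Ω
  C: Z = 1/(jωC) = -j/(ω·C) = 0 - j1.202e+05 Ω
Step 3 — Parallel combination: 1/Z_total = 1/R + 1/L + 1/C; Z_total = 16.78 + j0.6147 Ω = 16.79∠2.1° Ω.

Z = 16.78 + j0.6147 Ω = 16.79∠2.1° Ω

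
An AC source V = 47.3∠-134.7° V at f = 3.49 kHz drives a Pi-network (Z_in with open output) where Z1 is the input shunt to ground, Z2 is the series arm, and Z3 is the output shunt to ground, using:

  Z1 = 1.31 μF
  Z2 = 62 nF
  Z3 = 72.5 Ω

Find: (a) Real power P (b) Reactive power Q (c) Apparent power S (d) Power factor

Step 1 — Angular frequency: ω = 2π·f = 2π·3490 = 2.193e+04 rad/s.
Step 2 — Component impedances:
  Z1: Z = 1/(jωC) = -j/(ω·C) = 0 - j34.81 Ω
  Z2: Z = 1/(jωC) = -j/(ω·C) = 0 - j735.5 Ω
  Z3: Z = R = 72.5 Ω
Step 3 — With open output, the series arm Z2 and the output shunt Z3 appear in series to ground: Z2 + Z3 = 72.5 - j735.5 Ω.
Step 4 — Parallel with input shunt Z1: Z_in = Z1 || (Z2 + Z3) = 0.1468 - j33.25 Ω = 33.25∠-89.7° Ω.
Step 5 — Source phasor: V = 47.3∠-134.7° V = -33.27 - j33.62 V.
Step 6 — Current: I = V / Z = 1.007 - j1.005 A = 1.422∠-45.0° A.
Step 7 — Complex power: S = V·I* = 0.2969 - j67.28 VA.
Step 8 — Real power: P = Re(S) = 0.2969 W.
Step 9 — Reactive power: Q = Im(S) = -67.28 VAR.
Step 10 — Apparent power: |S| = 67.28 VA.
Step 11 — Power factor: PF = P/|S| = 0.004413 (leading).

(a) P = 0.2969 W  (b) Q = -67.28 VAR  (c) S = 67.28 VA  (d) PF = 0.004413 (leading)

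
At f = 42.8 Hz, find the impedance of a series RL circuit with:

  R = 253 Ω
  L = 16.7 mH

Step 1 — Angular frequency: ω = 2π·f = 2π·42.8 = 268.9 rad/s.
Step 2 — Component impedances:
  R: Z = R = 253 Ω
  L: Z = jωL = j·268.9·0.0167 = 0 + j4.491 Ω
Step 3 — Series combination: Z_total = R + L = 253 + j4.491 Ω = 253∠1.0° Ω.

Z = 253 + j4.491 Ω = 253∠1.0° Ω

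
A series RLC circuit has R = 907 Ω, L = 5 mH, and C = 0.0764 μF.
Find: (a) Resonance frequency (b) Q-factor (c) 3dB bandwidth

Step 1 — Resonance: ω₀ = 1/√(LC) = 1/√(0.005·7.64e-08) = 5.116e+04 rad/s.
Step 2 — f₀ = ω₀/(2π) = 8143 Hz.
Step 3 — Series Q: Q = ω₀L/R = 5.116e+04·0.005/907 = 0.2821.
Step 4 — Bandwidth: Δω = ω₀/Q = 1.814e+05 rad/s; BW = Δω/(2π) = 2.887e+04 Hz.

(a) f₀ = 8143 Hz  (b) Q = 0.2821  (c) BW = 2.887e+04 Hz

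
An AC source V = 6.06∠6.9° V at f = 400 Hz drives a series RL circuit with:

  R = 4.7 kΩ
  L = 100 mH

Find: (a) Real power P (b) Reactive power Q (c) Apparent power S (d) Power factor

Step 1 — Angular frequency: ω = 2π·f = 2π·400 = 2513 rad/s.
Step 2 — Component impedances:
  R: Z = R = 4700 Ω
  L: Z = jωL = j·2513·0.1 = 0 + j251.3 Ω
Step 3 — Series combination: Z_total = R + L = 4700 + j251.3 Ω = 4707∠3.1° Ω.
Step 4 — Source phasor: V = 6.06∠6.9° V = 6.016 + j0.728 V.
Step 5 — Current: I = V / Z = 0.001285 + j8.621e-05 A = 0.001288∠3.8° A.
Step 6 — Complex power: S = V·I* = 0.007791 + j0.0004166 VA.
Step 7 — Real power: P = Re(S) = 0.007791 W.
Step 8 — Reactive power: Q = Im(S) = 0.0004166 VAR.
Step 9 — Apparent power: |S| = 0.007802 VA.
Step 10 — Power factor: PF = P/|S| = 0.9986 (lagging).

(a) P = 0.007791 W  (b) Q = 0.0004166 VAR  (c) S = 0.007802 VA  (d) PF = 0.9986 (lagging)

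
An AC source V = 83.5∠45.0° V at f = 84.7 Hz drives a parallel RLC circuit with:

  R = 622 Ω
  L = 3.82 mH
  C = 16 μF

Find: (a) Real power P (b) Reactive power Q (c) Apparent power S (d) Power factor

Step 1 — Angular frequency: ω = 2π·f = 2π·84.7 = 532.2 rad/s.
Step 2 — Component impedances:
  R: Z = R = 622 Ω
  L: Z = jωL = j·532.2·0.00382 = 0 + j2.033 Ω
  C: Z = 1/(jωC) = -j/(ω·C) = 0 - j117.4 Ω
Step 3 — Parallel combination: 1/Z_total = 1/R + 1/L + 1/C; Z_total = 0.006881 + j2.069 Ω = 2.069∠89.8° Ω.
Step 4 — Source phasor: V = 83.5∠45.0° V = 59.04 + j59.04 V.
Step 5 — Current: I = V / Z = 28.64 - j28.45 A = 40.36∠-44.8° A.
Step 6 — Complex power: S = V·I* = 11.21 + j3370 VA.
Step 7 — Real power: P = Re(S) = 11.21 W.
Step 8 — Reactive power: Q = Im(S) = 3370 VAR.
Step 9 — Apparent power: |S| = 3370 VA.
Step 10 — Power factor: PF = P/|S| = 0.003326 (lagging).

(a) P = 11.21 W  (b) Q = 3370 VAR  (c) S = 3370 VA  (d) PF = 0.003326 (lagging)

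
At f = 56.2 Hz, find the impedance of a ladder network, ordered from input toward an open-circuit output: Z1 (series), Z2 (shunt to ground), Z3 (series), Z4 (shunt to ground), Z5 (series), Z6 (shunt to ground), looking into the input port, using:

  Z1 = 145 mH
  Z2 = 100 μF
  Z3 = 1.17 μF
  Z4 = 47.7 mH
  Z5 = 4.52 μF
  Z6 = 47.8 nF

Step 1 — Angular frequency: ω = 2π·f = 2π·56.2 = 353.1 rad/s.
Step 2 — Component impedances:
  Z1: Z = jωL = j·353.1·0.145 = 0 + j51.2 Ω
  Z2: Z = 1/(jωC) = -j/(ω·C) = 0 - j28.32 Ω
  Z3: Z = 1/(jωC) = -j/(ω·C) = 0 - j2420 Ω
  Z4: Z = jωL = j·353.1·0.0477 = 0 + j16.84 Ω
  Z5: Z = 1/(jωC) = -j/(ω·C) = 0 - j626.5 Ω
  Z6: Z = 1/(jωC) = -j/(ω·C) = 0 - j5.925e+04 Ω
Step 3 — Ladder network (open output): work backward from the far end, alternating series and parallel combinations. Z_in = 0 + j23.21 Ω = 23.21∠90.0° Ω.

Z = 0 + j23.21 Ω = 23.21∠90.0° Ω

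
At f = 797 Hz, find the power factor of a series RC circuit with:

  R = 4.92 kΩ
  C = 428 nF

Step 1 — Angular frequency: ω = 2π·f = 2π·797 = 5008 rad/s.
Step 2 — Component impedances:
  R: Z = R = 4920 Ω
  C: Z = 1/(jωC) = -j/(ω·C) = 0 - j466.6 Ω
Step 3 — Series combination: Z_total = R + C = 4920 - j466.6 Ω = 4942∠-5.4° Ω.
Step 4 — Power factor: PF = cos(φ) = Re(Z)/|Z| = 4920/4942 = 0.9955.
Step 5 — Type: Im(Z) = -466.6 ⇒ leading (phase φ = -5.4°).

PF = 0.9955 (leading, φ = -5.4°)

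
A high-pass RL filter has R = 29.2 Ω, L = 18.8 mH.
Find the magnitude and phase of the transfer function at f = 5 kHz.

Step 1 — Angular frequency: ω = 2π·5000 = 3.142e+04 rad/s.
Step 2 — Transfer function: H(jω) = jωL/(R + jωL).
Step 3 — Numerator jωL = j·590.6; denominator R + jωL = 29.2 + j590.6.
Step 4 — H = 0.9976 + j0.04932.
Step 5 — Magnitude: |H| = 0.9988 (-0.0 dB); phase: φ = 2.8°.

|H| = 0.9988 (-0.0 dB), φ = 2.8°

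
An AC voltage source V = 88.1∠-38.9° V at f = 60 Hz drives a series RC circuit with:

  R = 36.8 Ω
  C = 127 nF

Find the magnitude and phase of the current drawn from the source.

Step 1 — Angular frequency: ω = 2π·f = 2π·60 = 377 rad/s.
Step 2 — Component impedances:
  R: Z = R = 36.8 Ω
  C: Z = 1/(jωC) = -j/(ω·C) = 0 - j2.089e+04 Ω
Step 3 — Series combination: Z_total = R + C = 36.8 - j2.089e+04 Ω = 2.089e+04∠-89.9° Ω.
Step 4 — Source phasor: V = 88.1∠-38.9° V = 68.56 - j55.32 V.
Step 5 — Ohm's law: I = V / Z_total = (68.56 - j55.32) / (36.8 - j2.089e+04) = 0.002655 + j0.003278 A.
Step 6 — Convert to polar: |I| = 0.004218 A, ∠I = 51.0°.

I = 0.004218∠51.0° A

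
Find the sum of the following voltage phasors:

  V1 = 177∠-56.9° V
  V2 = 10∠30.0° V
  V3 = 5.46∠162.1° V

Step 1 — Convert each phasor to rectangular form:
  V1 = 177·(cos(-56.9°) + j·sin(-56.9°)) = 96.66 - j148.3 V
  V2 = 10·(cos(30.0°) + j·sin(30.0°)) = 8.66 + j5 V
  V3 = 5.46·(cos(162.1°) + j·sin(162.1°)) = -5.196 + j1.678 V
Step 2 — Sum components: V_total = 100.1 - j141.6 V.
Step 3 — Convert to polar: |V_total| = 173.4 V, ∠V_total = -54.7°.

V_total = 173.4∠-54.7° V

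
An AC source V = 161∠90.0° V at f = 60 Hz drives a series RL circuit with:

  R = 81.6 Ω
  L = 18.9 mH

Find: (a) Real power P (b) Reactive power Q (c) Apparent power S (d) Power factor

Step 1 — Angular frequency: ω = 2π·f = 2π·60 = 377 rad/s.
Step 2 — Component impedances:
  R: Z = R = 81.6 Ω
  L: Z = jωL = j·377·0.0189 = 0 + j7.125 Ω
Step 3 — Series combination: Z_total = R + L = 81.6 + j7.125 Ω = 81.91∠5.0° Ω.
Step 4 — Source phasor: V = 161∠90.0° V = 0 + j161 V.
Step 5 — Current: I = V / Z = 0.171 + j1.958 A = 1.966∠85.0° A.
Step 6 — Complex power: S = V·I* = 315.3 + j27.53 VA.
Step 7 — Real power: P = Re(S) = 315.3 W.
Step 8 — Reactive power: Q = Im(S) = 27.53 VAR.
Step 9 — Apparent power: |S| = 316.5 VA.
Step 10 — Power factor: PF = P/|S| = 0.9962 (lagging).

(a) P = 315.3 W  (b) Q = 27.53 VAR  (c) S = 316.5 VA  (d) PF = 0.9962 (lagging)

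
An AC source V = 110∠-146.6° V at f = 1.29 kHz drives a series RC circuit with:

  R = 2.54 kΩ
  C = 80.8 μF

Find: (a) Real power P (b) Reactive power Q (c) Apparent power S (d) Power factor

Step 1 — Angular frequency: ω = 2π·f = 2π·1290 = 8105 rad/s.
Step 2 — Component impedances:
  R: Z = R = 2540 Ω
  C: Z = 1/(jωC) = -j/(ω·C) = 0 - j1.527 Ω
Step 3 — Series combination: Z_total = R + C = 2540 - j1.527 Ω = 2540∠-0.0° Ω.
Step 4 — Source phasor: V = 110∠-146.6° V = -91.83 - j60.55 V.
Step 5 — Current: I = V / Z = -0.03614 - j0.02386 A = 0.04331∠-146.6° A.
Step 6 — Complex power: S = V·I* = 4.764 - j0.002864 VA.
Step 7 — Real power: P = Re(S) = 4.764 W.
Step 8 — Reactive power: Q = Im(S) = -0.002864 VAR.
Step 9 — Apparent power: |S| = 4.764 VA.
Step 10 — Power factor: PF = P/|S| = 1 (leading).

(a) P = 4.764 W  (b) Q = -0.002864 VAR  (c) S = 4.764 VA  (d) PF = 1 (leading)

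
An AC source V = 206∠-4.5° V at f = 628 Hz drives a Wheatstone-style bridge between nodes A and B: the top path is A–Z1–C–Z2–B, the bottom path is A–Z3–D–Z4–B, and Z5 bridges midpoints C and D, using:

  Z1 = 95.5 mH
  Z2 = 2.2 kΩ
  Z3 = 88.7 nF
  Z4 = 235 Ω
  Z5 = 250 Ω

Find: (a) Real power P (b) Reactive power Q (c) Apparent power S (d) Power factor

Step 1 — Angular frequency: ω = 2π·f = 2π·628 = 3946 rad/s.
Step 2 — Component impedances:
  Z1: Z = jωL = j·3946·0.0955 = 0 + j376.8 Ω
  Z2: Z = R = 2200 Ω
  Z3: Z = 1/(jωC) = -j/(ω·C) = 0 - j2857 Ω
  Z4: Z = R = 235 Ω
  Z5: Z = R = 250 Ω
Step 3 — Bridge requires nodal analysis (the Z5 bridge couples midpoints C and D, so the two paths cannot be reduced to a simple series/parallel combination). Setting node B to ground and injecting 1 A at node A, the 3-node admittance system at A, C, D solves to V_A = Z_AB = 462.8 + j411.2 Ω = 619.1∠41.6° Ω.
Step 4 — Source phasor: V = 206∠-4.5° V = 205.4 - j16.16 V.
Step 5 — Current: I = V / Z = 0.2306 - j0.2399 A = 0.3328∠-46.1° A.
Step 6 — Complex power: S = V·I* = 51.24 + j45.53 VA.
Step 7 — Real power: P = Re(S) = 51.24 W.
Step 8 — Reactive power: Q = Im(S) = 45.53 VAR.
Step 9 — Apparent power: |S| = 68.55 VA.
Step 10 — Power factor: PF = P/|S| = 0.7475 (lagging).

(a) P = 51.24 W  (b) Q = 45.53 VAR  (c) S = 68.55 VA  (d) PF = 0.7475 (lagging)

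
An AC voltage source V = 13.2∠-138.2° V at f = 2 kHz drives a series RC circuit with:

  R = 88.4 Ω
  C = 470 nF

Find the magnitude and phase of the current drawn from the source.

Step 1 — Angular frequency: ω = 2π·f = 2π·2000 = 1.257e+04 rad/s.
Step 2 — Component impedances:
  R: Z = R = 88.4 Ω
  C: Z = 1/(jωC) = -j/(ω·C) = 0 - j169.3 Ω
Step 3 — Series combination: Z_total = R + C = 88.4 - j169.3 Ω = 191∠-62.4° Ω.
Step 4 — Source phasor: V = 13.2∠-138.2° V = -9.84 - j8.798 V.
Step 5 — Ohm's law: I = V / Z_total = (-9.84 - j8.798) / (88.4 - j169.3) = 0.01699 - j0.06699 A.
Step 6 — Convert to polar: |I| = 0.06911 A, ∠I = -75.8°.

I = 0.06911∠-75.8° A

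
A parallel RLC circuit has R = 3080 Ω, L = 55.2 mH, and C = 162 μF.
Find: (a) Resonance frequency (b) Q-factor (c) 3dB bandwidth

Step 1 — Resonance: ω₀ = 1/√(LC) = 1/√(0.0552·0.000162) = 334.4 rad/s.
Step 2 — f₀ = ω₀/(2π) = 53.22 Hz.
Step 3 — Parallel Q: Q = R/(ω₀L) = 3080/(334.4·0.0552) = 166.9.
Step 4 — Bandwidth: Δω = ω₀/Q = 2.004 rad/s; BW = Δω/(2π) = 0.319 Hz.

(a) f₀ = 53.22 Hz  (b) Q = 166.9  (c) BW = 0.319 Hz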